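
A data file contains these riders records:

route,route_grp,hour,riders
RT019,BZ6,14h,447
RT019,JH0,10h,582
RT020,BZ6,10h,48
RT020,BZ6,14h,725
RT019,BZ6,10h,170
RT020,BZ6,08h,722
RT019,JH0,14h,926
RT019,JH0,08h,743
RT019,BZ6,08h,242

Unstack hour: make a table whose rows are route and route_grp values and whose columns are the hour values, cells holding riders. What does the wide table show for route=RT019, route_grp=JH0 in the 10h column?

582

Wide layout: rows indexed by route and route_grp, columns are the 3 distinct hour values (14h, 10h, 08h).
Cell (route=RT019, route_grp=JH0, hour=10h) draws from the long row where route=RT019, route_grp=JH0 and hour=10h, which has riders=582.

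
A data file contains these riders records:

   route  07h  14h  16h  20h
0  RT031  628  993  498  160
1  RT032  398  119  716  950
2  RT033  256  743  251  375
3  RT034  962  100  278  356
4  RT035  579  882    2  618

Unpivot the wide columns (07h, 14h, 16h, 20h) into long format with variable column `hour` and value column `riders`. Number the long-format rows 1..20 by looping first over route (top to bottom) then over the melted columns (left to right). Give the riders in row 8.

20 rows total (5 × 4). Row 8: index ⌊(8-1)/4⌋ = 1 into route → RT032; (8-1) mod 4 = 3 into the melted columns → 20h.
So row 8 is (RT032, 20h, 950); riders = 950.

950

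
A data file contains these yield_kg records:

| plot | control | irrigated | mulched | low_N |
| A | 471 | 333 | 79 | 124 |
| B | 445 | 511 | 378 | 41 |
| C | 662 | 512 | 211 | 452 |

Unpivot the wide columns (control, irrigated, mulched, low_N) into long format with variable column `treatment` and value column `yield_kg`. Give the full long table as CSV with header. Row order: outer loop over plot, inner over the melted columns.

plot,treatment,yield_kg
A,control,471
A,irrigated,333
A,mulched,79
A,low_N,124
B,control,445
B,irrigated,511
B,mulched,378
B,low_N,41
C,control,662
C,irrigated,512
C,mulched,211
C,low_N,452

Each (plot, column) pair becomes one row: 3 × 4 = 12 rows.
For example, (A, control) → yield_kg=471.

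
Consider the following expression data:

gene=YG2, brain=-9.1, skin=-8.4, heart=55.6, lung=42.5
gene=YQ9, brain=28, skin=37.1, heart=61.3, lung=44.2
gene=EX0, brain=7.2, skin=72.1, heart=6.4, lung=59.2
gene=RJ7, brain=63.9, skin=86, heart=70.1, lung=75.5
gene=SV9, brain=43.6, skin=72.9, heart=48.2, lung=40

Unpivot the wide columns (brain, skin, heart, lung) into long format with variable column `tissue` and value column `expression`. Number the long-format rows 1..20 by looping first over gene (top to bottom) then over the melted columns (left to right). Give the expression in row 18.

20 rows total (5 × 4). Row 18: index ⌊(18-1)/4⌋ = 4 into gene → SV9; (18-1) mod 4 = 1 into the melted columns → skin.
So row 18 is (SV9, skin, 72.9); expression = 72.9.

72.9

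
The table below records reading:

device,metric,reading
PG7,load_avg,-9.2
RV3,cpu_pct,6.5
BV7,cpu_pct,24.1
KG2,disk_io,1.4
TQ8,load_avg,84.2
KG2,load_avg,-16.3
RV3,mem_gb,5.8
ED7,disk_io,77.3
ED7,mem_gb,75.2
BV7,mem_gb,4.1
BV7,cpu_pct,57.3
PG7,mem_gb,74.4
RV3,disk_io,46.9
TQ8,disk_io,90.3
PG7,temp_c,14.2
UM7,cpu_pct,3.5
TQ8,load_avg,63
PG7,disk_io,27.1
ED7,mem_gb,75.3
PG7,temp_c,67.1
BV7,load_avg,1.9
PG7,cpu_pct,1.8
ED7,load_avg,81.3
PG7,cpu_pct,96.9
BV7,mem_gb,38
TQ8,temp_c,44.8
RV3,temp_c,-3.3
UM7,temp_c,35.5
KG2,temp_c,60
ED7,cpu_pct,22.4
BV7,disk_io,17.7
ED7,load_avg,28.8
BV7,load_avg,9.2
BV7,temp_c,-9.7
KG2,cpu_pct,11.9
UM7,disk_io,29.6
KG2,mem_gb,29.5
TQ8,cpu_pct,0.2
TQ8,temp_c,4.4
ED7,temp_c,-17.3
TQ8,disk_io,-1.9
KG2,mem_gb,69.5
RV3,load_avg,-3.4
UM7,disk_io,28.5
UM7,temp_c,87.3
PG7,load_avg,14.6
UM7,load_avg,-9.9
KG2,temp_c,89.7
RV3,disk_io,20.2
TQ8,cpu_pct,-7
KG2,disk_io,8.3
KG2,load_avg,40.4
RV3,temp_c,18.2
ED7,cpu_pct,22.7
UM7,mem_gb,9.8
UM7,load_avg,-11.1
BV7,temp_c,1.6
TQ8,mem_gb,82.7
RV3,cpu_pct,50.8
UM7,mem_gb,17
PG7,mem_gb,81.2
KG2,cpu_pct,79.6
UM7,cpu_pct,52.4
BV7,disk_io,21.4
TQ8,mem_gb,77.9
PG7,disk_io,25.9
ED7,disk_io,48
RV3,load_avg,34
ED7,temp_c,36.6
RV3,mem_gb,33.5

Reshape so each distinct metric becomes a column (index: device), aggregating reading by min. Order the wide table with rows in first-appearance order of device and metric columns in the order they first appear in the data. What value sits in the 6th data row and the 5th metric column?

With rows in first-appearance order of device, row 6 is device=ED7. metric columns in first-appearance order: load_avg, cpu_pct, disk_io, mem_gb, temp_c; column 5 is temp_c.
Long rows with device=ED7, metric=temp_c: min(-17.3, 36.6) = -17.3.

-17.3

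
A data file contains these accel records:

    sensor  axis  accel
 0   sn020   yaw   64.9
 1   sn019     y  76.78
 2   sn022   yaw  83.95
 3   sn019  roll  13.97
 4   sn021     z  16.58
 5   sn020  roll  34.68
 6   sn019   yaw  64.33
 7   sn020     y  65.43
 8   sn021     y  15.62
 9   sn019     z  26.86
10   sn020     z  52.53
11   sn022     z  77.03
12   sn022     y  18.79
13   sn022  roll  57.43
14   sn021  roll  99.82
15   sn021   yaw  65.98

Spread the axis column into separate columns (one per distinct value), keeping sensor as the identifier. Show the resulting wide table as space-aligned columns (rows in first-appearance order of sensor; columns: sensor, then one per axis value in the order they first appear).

Columns: sensor plus the 4 distinct axis values (yaw, y, roll, z).
For example, row sn020 column yaw takes accel=64.9 from the long row (sn020, yaw).

sensor  yaw    y      roll   z    
sn020   64.9   65.43  34.68  52.53
sn019   64.33  76.78  13.97  26.86
sn022   83.95  18.79  57.43  77.03
sn021   65.98  15.62  99.82  16.58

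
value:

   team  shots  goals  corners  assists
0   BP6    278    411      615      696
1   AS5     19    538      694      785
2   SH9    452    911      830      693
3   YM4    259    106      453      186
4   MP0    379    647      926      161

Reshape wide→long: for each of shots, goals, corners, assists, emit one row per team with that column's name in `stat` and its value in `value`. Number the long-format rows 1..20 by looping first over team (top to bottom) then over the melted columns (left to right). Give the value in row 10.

911

20 rows total (5 × 4). Row 10: index ⌊(10-1)/4⌋ = 2 into team → SH9; (10-1) mod 4 = 1 into the melted columns → goals.
So row 10 is (SH9, goals, 911); value = 911.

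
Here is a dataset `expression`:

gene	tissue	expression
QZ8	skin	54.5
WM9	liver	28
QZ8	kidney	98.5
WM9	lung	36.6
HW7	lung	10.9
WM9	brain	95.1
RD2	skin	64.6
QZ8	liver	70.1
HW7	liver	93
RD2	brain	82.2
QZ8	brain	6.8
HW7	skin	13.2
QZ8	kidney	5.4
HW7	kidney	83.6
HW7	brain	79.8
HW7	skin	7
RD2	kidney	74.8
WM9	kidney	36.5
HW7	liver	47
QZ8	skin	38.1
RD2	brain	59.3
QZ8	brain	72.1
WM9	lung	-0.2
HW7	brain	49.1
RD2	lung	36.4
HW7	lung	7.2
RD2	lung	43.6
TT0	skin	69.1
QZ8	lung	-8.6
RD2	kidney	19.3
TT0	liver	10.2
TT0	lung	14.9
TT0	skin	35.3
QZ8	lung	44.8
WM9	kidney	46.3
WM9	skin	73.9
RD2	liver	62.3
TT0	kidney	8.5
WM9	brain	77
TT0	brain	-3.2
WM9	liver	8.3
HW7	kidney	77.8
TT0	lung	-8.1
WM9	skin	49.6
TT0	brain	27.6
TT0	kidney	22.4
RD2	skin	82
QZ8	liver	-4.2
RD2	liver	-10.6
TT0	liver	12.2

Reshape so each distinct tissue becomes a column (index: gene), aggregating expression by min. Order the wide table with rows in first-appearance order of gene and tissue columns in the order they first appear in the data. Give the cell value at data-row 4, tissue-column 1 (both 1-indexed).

With rows in first-appearance order of gene, row 4 is gene=RD2. tissue columns in first-appearance order: skin, liver, kidney, lung, brain; column 1 is skin.
Long rows with gene=RD2, tissue=skin: min(64.6, 82) = 64.6.

64.6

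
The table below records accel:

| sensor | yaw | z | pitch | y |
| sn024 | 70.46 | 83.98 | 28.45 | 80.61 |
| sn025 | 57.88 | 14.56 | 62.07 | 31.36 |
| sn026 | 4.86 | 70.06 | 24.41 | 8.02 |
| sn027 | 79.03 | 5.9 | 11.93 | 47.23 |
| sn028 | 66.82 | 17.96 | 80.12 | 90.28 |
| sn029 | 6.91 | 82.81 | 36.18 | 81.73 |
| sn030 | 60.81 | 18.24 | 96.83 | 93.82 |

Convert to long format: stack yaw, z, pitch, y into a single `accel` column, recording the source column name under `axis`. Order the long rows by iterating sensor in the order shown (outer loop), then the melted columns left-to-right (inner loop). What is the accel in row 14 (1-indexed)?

5.9

28 rows total (7 × 4). Row 14: index ⌊(14-1)/4⌋ = 3 into sensor → sn027; (14-1) mod 4 = 1 into the melted columns → z.
So row 14 is (sn027, z, 5.9); accel = 5.9.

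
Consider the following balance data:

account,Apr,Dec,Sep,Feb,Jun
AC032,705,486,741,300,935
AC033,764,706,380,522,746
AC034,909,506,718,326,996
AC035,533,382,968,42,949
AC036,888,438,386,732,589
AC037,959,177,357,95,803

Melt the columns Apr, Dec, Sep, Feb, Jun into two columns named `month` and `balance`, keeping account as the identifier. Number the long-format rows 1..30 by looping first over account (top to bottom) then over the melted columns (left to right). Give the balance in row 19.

30 rows total (6 × 5). Row 19: index ⌊(19-1)/5⌋ = 3 into account → AC035; (19-1) mod 5 = 3 into the melted columns → Feb.
So row 19 is (AC035, Feb, 42); balance = 42.

42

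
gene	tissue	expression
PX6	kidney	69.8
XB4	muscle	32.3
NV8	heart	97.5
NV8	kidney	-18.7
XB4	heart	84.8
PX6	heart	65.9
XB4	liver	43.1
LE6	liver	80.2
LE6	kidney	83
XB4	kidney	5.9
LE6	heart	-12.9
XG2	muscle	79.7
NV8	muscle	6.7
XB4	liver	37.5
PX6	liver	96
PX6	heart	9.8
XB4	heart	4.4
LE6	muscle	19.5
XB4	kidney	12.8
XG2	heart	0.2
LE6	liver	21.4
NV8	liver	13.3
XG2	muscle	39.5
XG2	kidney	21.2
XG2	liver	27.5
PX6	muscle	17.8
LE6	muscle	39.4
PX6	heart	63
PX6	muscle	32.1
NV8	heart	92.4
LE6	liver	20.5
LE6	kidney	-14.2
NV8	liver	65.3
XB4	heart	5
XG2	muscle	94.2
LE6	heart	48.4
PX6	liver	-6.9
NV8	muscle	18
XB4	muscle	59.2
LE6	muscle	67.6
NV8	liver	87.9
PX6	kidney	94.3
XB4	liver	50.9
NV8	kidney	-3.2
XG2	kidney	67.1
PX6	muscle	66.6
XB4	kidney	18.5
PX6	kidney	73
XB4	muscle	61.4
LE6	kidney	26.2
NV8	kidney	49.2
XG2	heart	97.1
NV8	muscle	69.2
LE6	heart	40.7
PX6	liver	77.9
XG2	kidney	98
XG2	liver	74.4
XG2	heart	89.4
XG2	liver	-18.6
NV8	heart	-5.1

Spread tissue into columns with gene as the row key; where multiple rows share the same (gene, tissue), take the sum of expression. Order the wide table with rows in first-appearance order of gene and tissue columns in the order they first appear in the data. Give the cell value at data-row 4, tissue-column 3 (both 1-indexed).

With rows in first-appearance order of gene, row 4 is gene=LE6. tissue columns in first-appearance order: kidney, muscle, heart, liver; column 3 is heart.
Long rows with gene=LE6, tissue=heart: -12.9 + 48.4 + 40.7 = 76.2.

76.2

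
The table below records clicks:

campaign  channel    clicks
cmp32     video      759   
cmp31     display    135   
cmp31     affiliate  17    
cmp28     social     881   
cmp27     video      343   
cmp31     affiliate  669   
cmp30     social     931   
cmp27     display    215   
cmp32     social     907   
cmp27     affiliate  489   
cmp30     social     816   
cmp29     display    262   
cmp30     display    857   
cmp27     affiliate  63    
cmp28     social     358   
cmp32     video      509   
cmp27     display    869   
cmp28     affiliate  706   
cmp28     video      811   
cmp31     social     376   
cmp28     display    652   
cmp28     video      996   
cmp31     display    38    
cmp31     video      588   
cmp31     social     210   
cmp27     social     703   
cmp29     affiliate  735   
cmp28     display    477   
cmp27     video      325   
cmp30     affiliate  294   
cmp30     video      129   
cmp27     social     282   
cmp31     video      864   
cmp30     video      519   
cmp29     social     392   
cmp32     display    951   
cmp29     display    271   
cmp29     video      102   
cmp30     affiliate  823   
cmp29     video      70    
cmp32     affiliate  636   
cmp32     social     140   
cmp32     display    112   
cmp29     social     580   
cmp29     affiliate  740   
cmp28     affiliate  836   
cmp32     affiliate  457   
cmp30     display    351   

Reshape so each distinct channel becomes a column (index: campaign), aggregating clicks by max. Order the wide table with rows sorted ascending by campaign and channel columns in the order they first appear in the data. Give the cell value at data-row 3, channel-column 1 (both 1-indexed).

102

With rows sorted ascending by campaign, row 3 is campaign=cmp29. channel columns in first-appearance order: video, display, affiliate, social; column 1 is video.
Long rows with campaign=cmp29, channel=video: max(102, 70) = 102.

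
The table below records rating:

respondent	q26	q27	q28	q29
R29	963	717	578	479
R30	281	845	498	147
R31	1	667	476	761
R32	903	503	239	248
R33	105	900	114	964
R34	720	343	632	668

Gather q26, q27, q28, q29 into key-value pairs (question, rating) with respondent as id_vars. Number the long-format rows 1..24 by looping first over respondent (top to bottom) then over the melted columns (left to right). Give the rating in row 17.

24 rows total (6 × 4). Row 17: index ⌊(17-1)/4⌋ = 4 into respondent → R33; (17-1) mod 4 = 0 into the melted columns → q26.
So row 17 is (R33, q26, 105); rating = 105.

105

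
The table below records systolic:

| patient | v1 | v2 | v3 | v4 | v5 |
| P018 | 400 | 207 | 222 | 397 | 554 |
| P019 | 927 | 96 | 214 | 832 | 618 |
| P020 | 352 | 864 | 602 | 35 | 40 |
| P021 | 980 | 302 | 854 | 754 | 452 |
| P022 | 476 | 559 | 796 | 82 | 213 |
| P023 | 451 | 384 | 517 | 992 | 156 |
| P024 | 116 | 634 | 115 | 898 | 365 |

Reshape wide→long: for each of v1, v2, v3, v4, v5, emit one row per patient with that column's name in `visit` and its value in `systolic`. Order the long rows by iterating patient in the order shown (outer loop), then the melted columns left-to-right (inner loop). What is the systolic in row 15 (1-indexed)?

40

35 rows total (7 × 5). Row 15: index ⌊(15-1)/5⌋ = 2 into patient → P020; (15-1) mod 5 = 4 into the melted columns → v5.
So row 15 is (P020, v5, 40); systolic = 40.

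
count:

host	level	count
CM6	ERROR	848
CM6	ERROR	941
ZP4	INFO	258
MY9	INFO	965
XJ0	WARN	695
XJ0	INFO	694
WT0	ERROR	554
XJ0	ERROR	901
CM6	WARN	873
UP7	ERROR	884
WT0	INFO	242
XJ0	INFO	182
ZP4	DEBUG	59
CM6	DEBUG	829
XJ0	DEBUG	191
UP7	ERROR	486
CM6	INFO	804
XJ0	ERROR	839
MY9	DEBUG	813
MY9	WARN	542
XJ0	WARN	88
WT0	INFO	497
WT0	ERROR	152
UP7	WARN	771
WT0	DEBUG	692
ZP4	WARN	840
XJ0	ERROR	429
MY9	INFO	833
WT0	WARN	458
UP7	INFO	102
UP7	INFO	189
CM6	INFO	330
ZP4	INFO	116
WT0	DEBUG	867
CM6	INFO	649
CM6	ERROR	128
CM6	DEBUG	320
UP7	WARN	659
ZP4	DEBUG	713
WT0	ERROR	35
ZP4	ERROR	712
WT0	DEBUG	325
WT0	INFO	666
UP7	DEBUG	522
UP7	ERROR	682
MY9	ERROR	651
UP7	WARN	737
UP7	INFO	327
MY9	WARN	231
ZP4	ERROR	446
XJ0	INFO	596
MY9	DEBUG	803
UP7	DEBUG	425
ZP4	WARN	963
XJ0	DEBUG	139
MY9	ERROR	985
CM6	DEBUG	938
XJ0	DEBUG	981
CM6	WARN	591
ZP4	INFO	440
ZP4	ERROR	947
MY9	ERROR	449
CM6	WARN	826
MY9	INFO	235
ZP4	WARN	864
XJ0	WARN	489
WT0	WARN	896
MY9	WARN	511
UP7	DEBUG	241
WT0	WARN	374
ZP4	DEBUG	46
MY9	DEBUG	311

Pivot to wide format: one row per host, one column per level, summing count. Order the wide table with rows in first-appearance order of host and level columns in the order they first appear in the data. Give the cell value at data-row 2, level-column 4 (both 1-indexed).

818

With rows in first-appearance order of host, row 2 is host=ZP4. level columns in first-appearance order: ERROR, INFO, WARN, DEBUG; column 4 is DEBUG.
Long rows with host=ZP4, level=DEBUG: 59 + 713 + 46 = 818.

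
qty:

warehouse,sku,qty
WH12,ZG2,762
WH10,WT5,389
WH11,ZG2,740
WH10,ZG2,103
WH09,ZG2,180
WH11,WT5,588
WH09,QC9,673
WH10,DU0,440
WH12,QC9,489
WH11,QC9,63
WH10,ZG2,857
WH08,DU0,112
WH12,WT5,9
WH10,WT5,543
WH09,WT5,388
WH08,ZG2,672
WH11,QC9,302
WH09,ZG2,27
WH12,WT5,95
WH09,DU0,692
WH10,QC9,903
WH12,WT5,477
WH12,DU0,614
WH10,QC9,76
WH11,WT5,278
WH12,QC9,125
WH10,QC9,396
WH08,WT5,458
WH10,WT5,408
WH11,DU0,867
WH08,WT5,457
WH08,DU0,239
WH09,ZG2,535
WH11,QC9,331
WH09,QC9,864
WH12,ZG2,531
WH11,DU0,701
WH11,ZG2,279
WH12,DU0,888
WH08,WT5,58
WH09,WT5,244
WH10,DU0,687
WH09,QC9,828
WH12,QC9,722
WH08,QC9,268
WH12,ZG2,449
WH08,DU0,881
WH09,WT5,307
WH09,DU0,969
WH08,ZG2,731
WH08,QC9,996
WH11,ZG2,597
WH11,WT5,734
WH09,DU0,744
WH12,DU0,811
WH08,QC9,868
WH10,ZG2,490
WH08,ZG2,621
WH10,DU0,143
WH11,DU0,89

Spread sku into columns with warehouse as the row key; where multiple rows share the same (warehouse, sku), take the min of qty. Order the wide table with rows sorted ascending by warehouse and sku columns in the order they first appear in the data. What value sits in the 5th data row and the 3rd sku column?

With rows sorted ascending by warehouse, row 5 is warehouse=WH12. sku columns in first-appearance order: ZG2, WT5, QC9, DU0; column 3 is QC9.
Long rows with warehouse=WH12, sku=QC9: min(489, 125, 722) = 125.

125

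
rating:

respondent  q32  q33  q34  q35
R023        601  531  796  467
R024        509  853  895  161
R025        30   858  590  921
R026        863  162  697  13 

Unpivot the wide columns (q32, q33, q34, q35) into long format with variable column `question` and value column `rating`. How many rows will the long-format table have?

4 respondent values × 4 melted columns = 16 rows.

16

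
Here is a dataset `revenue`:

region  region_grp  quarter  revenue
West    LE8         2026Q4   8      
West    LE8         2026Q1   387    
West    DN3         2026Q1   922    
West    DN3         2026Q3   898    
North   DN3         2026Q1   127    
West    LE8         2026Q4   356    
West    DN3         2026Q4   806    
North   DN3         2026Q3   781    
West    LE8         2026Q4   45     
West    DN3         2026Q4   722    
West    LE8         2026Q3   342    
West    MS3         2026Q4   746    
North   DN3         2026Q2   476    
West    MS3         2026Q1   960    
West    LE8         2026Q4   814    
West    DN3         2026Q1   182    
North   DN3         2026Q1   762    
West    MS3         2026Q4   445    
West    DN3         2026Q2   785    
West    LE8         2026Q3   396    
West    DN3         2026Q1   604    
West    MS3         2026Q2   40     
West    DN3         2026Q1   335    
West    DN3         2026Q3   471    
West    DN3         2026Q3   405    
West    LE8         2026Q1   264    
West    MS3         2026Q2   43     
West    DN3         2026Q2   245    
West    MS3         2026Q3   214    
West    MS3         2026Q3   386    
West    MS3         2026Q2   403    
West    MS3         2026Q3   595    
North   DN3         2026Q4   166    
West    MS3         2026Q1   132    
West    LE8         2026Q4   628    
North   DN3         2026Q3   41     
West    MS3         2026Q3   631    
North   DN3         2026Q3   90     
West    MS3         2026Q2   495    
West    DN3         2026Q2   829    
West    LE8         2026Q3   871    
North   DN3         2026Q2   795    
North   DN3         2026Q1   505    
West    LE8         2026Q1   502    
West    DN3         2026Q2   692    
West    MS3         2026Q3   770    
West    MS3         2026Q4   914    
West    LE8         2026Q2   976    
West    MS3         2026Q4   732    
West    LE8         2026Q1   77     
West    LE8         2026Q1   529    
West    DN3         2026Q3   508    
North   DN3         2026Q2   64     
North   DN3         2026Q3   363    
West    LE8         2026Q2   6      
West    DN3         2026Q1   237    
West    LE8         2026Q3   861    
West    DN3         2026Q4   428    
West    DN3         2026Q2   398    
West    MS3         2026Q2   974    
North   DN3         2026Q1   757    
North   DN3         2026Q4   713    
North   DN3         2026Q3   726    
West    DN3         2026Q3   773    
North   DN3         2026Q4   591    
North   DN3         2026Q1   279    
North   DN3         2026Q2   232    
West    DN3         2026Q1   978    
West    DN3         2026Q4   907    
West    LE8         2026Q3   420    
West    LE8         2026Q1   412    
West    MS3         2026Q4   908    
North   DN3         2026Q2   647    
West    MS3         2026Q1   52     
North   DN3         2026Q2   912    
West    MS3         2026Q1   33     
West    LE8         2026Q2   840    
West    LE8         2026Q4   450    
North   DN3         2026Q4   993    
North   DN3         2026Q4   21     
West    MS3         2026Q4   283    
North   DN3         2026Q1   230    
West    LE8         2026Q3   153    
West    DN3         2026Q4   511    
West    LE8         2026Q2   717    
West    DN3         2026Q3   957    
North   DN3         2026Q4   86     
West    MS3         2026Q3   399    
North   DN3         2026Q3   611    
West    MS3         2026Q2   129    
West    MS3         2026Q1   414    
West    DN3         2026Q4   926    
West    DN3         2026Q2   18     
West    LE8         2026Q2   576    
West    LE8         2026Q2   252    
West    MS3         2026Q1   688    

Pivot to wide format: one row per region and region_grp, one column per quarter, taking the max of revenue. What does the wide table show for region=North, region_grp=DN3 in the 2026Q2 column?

Rows with region=North, region_grp=DN3 and quarter=2026Q2: revenue values are 476, 795, 64, 232, 647, 912.
max(476, 795, 64, 232, 647, 912) = 912.

912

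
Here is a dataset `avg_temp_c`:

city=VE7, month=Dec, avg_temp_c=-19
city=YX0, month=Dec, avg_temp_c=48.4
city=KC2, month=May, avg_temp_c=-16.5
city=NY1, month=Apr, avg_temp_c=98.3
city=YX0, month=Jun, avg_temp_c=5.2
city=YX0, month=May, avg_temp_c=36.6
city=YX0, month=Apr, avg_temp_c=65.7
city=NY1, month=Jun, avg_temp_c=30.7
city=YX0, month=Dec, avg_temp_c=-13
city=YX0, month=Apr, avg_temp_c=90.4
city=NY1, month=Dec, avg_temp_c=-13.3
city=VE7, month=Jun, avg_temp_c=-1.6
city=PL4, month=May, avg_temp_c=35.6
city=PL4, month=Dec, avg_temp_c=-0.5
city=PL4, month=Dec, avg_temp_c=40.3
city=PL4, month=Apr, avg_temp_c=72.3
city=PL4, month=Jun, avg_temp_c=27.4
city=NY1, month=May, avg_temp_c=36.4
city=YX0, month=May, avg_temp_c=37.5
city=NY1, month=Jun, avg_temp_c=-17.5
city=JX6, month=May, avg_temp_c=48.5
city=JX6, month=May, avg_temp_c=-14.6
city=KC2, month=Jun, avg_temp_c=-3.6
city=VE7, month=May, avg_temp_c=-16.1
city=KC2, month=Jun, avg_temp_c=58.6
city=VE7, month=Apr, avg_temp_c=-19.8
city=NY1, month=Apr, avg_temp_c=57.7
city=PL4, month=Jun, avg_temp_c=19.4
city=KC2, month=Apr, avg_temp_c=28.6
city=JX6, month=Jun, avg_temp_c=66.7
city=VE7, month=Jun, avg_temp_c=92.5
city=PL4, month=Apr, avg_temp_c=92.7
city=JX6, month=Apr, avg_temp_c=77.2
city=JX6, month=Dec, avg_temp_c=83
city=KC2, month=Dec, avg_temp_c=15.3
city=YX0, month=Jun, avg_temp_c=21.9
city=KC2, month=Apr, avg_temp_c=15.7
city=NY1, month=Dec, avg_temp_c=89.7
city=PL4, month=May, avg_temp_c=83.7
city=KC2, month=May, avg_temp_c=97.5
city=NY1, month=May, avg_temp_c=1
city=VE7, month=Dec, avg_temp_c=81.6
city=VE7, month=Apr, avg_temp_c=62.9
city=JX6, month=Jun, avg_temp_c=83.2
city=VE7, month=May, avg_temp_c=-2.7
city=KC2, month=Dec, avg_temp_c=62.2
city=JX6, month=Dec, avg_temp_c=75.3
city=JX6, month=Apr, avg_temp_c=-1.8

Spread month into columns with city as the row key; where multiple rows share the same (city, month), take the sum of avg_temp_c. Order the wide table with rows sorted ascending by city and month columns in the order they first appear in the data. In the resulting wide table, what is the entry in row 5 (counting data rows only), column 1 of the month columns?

With rows sorted ascending by city, row 5 is city=VE7. month columns in first-appearance order: Dec, May, Apr, Jun; column 1 is Dec.
Long rows with city=VE7, month=Dec: -19 + 81.6 = 62.6.

62.6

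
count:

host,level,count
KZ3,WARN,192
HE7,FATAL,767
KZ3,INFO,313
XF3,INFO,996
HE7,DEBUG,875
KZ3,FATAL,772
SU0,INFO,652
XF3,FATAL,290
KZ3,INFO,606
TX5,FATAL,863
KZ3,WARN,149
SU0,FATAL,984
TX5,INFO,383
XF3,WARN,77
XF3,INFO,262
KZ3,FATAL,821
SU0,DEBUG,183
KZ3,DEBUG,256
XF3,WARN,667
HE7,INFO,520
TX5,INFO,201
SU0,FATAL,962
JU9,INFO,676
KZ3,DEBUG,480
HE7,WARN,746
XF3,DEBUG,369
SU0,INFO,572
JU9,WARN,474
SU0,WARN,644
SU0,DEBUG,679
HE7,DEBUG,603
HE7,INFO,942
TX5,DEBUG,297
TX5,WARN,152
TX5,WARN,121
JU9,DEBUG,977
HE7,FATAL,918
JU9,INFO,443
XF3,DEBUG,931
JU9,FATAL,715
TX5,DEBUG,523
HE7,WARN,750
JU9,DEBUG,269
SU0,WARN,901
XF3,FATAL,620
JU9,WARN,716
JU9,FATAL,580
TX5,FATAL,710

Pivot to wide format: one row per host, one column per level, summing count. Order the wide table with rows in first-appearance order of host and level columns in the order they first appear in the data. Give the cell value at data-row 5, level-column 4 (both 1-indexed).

With rows in first-appearance order of host, row 5 is host=TX5. level columns in first-appearance order: WARN, FATAL, INFO, DEBUG; column 4 is DEBUG.
Long rows with host=TX5, level=DEBUG: 297 + 523 = 820.

820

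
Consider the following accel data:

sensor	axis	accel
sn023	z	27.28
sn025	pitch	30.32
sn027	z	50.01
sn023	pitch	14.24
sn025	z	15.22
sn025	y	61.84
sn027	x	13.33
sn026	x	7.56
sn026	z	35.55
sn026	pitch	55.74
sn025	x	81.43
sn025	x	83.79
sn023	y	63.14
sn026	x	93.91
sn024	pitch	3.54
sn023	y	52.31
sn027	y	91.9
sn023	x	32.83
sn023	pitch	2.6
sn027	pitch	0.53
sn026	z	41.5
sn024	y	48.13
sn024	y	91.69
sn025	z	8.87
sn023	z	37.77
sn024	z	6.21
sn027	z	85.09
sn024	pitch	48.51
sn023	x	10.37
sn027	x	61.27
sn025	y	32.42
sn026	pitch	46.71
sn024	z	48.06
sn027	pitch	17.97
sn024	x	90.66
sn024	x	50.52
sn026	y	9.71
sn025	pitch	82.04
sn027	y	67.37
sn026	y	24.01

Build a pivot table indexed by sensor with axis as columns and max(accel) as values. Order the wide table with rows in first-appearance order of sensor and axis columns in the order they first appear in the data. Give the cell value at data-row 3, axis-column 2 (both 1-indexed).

17.97

With rows in first-appearance order of sensor, row 3 is sensor=sn027. axis columns in first-appearance order: z, pitch, y, x; column 2 is pitch.
Long rows with sensor=sn027, axis=pitch: max(0.53, 17.97) = 17.97.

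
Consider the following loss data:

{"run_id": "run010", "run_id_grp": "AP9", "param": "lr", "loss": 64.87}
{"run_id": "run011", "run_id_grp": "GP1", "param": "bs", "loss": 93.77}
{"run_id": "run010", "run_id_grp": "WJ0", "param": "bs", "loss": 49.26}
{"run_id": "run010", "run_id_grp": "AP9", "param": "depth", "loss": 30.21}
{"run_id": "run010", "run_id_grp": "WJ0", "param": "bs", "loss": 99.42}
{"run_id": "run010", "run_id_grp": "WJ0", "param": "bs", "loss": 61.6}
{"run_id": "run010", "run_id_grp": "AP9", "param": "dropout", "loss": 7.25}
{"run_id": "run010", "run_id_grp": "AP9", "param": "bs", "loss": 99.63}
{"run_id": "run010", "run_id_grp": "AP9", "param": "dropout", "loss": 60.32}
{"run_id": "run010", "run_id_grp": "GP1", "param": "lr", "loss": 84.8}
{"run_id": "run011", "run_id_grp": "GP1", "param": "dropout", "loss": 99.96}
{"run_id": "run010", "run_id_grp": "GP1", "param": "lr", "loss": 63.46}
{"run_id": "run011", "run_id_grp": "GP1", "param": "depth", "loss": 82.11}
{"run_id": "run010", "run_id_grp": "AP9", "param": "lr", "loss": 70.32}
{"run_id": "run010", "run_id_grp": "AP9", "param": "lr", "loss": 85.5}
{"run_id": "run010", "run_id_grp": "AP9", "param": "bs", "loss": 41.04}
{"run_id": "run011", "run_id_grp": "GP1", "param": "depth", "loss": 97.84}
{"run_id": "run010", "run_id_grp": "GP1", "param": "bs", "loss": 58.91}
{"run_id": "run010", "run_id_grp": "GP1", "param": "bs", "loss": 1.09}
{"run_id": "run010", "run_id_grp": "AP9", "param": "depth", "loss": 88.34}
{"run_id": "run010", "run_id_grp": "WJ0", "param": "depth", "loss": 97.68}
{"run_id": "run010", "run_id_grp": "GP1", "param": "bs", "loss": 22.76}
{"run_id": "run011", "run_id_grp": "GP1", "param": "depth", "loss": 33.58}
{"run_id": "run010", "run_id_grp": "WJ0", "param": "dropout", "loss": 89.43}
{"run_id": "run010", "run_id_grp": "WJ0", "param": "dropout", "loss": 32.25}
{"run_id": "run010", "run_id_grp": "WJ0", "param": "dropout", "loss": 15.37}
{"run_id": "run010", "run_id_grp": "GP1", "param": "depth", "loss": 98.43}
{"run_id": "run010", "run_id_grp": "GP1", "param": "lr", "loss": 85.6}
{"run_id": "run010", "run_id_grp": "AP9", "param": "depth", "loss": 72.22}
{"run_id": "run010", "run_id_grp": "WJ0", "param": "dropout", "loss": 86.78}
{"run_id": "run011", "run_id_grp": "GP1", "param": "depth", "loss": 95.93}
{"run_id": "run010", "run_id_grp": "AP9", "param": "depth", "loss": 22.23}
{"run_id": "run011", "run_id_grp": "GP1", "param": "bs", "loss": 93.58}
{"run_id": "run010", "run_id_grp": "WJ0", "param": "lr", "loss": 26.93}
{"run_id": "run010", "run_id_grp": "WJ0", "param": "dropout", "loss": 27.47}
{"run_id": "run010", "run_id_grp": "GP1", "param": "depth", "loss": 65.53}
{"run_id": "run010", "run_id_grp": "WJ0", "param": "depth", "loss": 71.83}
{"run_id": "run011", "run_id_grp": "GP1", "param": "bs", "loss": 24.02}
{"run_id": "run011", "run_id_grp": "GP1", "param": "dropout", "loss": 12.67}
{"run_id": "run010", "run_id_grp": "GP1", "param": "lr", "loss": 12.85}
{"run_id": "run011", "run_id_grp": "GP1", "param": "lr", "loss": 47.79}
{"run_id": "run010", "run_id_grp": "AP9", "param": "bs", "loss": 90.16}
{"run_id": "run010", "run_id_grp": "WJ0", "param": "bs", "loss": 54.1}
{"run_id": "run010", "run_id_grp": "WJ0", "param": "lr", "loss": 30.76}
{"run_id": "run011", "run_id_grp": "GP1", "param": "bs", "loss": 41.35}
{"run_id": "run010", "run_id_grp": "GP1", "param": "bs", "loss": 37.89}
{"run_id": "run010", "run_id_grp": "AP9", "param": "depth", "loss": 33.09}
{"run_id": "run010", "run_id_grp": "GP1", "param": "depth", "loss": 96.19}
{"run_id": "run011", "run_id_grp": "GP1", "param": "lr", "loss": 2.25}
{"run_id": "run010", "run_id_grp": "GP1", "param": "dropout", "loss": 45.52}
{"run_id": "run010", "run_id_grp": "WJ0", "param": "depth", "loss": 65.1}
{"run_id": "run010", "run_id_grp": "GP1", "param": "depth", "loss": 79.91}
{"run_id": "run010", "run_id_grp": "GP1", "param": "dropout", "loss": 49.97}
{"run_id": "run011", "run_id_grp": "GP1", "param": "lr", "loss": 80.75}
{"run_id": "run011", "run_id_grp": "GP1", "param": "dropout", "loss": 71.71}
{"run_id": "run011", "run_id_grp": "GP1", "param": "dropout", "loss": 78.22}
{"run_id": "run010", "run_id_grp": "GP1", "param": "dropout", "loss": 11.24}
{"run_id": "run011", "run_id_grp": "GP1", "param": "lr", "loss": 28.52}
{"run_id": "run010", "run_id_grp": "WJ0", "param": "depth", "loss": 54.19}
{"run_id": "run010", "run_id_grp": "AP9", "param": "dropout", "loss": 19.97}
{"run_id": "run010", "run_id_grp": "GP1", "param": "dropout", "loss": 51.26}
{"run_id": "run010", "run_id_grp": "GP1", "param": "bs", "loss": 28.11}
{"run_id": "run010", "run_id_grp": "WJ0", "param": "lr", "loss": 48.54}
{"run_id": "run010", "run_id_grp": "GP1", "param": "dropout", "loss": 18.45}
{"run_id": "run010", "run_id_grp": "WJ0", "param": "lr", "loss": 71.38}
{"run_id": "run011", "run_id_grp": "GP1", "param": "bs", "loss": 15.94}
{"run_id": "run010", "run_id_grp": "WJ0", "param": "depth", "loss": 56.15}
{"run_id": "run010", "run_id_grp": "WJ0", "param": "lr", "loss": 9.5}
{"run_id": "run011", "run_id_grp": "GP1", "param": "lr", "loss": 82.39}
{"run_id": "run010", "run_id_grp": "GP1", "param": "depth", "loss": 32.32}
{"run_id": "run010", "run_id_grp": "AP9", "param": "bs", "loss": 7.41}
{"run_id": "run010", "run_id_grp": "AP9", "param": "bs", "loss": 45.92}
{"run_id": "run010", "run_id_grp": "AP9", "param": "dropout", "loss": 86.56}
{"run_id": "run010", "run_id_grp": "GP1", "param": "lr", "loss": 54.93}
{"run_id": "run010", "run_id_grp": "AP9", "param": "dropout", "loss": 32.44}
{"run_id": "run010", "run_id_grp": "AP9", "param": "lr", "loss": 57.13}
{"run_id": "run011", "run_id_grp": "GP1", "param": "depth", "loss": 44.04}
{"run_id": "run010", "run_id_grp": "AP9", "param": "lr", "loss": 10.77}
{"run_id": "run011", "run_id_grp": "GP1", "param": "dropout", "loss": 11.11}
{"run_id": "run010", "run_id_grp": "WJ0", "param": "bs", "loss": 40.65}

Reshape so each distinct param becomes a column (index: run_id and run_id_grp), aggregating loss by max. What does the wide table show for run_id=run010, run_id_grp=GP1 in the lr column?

Rows with run_id=run010, run_id_grp=GP1 and param=lr: loss values are 84.8, 63.46, 85.6, 12.85, 54.93.
max(84.8, 63.46, 85.6, 12.85, 54.93) = 85.6.

85.6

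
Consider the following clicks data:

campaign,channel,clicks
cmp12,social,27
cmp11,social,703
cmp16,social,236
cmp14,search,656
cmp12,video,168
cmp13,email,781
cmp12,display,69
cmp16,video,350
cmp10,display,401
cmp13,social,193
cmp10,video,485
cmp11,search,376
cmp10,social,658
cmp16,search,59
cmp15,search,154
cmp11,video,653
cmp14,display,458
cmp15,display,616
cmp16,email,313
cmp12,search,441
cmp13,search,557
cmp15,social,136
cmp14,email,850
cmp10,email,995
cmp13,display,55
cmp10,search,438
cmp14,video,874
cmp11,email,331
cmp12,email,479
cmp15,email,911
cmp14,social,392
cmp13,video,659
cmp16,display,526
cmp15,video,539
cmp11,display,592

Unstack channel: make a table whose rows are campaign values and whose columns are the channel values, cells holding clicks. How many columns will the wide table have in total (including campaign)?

1 column for campaign plus 5 distinct channel values → 6 columns.

6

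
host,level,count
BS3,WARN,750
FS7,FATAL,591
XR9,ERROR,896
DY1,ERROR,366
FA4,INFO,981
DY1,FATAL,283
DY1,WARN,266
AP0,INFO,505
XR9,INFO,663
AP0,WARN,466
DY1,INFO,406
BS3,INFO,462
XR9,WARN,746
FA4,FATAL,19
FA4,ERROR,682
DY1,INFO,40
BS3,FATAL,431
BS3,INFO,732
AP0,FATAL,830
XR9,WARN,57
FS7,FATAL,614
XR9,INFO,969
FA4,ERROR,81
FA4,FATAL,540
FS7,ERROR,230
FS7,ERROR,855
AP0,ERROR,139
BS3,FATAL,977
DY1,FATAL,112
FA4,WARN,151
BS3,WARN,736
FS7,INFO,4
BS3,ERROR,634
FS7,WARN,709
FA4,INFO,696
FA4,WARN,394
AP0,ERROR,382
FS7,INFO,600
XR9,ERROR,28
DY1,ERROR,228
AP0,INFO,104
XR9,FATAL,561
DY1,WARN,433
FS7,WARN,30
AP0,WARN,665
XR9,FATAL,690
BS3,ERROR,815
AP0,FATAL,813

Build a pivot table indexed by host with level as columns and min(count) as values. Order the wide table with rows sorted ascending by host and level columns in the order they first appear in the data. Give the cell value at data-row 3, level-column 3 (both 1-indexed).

228

With rows sorted ascending by host, row 3 is host=DY1. level columns in first-appearance order: WARN, FATAL, ERROR, INFO; column 3 is ERROR.
Long rows with host=DY1, level=ERROR: min(366, 228) = 228.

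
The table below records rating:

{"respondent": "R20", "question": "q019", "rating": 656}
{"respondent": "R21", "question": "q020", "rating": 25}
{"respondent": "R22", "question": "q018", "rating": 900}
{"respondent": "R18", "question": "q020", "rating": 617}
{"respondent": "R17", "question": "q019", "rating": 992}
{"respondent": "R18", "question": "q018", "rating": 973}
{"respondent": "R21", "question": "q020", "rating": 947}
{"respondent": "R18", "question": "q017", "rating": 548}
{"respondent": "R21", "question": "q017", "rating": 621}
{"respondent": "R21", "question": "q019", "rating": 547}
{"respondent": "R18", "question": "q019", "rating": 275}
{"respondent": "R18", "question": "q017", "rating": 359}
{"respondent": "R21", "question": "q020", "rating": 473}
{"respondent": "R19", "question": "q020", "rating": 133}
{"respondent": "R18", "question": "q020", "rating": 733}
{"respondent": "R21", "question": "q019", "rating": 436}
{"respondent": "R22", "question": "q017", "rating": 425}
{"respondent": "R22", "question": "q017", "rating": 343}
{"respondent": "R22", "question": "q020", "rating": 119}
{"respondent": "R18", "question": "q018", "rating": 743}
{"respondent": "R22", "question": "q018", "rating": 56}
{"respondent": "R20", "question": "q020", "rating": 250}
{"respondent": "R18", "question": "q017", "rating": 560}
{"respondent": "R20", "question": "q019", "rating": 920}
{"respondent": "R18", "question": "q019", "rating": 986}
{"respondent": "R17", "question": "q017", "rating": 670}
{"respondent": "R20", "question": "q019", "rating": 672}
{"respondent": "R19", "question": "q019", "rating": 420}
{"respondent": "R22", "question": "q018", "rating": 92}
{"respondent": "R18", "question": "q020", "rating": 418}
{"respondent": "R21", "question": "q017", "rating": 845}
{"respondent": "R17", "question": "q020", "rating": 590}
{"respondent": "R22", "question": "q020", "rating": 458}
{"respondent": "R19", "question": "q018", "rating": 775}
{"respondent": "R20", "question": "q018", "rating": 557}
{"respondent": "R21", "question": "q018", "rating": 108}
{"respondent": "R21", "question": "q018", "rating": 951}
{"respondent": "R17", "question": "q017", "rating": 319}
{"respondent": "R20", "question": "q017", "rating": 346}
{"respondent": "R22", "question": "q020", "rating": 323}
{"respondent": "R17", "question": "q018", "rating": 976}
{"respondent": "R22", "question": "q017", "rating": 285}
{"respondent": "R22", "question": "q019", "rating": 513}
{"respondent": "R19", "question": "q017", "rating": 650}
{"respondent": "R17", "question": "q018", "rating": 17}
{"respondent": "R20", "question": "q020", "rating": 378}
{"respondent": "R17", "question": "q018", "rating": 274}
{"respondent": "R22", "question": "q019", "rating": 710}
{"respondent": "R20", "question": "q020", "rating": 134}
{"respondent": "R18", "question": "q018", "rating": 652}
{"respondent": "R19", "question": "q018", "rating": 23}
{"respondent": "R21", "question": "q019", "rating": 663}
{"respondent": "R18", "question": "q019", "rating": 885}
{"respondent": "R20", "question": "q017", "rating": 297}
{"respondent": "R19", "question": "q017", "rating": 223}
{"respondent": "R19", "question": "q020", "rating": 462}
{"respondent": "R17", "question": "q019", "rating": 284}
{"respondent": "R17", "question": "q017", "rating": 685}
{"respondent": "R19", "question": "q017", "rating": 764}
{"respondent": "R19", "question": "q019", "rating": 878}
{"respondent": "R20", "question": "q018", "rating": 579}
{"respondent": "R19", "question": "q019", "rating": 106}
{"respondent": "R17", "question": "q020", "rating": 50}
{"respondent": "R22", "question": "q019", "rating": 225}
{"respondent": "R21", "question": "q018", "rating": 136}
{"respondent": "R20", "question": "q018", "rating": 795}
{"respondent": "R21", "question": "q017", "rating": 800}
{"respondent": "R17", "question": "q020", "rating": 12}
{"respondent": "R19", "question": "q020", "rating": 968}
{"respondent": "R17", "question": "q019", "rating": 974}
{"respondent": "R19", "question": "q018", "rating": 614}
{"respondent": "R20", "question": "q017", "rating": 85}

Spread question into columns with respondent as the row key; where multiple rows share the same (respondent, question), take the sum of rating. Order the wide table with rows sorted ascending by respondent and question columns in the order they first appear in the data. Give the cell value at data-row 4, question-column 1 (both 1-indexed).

With rows sorted ascending by respondent, row 4 is respondent=R20. question columns in first-appearance order: q019, q020, q018, q017; column 1 is q019.
Long rows with respondent=R20, question=q019: 656 + 920 + 672 = 2248.

2248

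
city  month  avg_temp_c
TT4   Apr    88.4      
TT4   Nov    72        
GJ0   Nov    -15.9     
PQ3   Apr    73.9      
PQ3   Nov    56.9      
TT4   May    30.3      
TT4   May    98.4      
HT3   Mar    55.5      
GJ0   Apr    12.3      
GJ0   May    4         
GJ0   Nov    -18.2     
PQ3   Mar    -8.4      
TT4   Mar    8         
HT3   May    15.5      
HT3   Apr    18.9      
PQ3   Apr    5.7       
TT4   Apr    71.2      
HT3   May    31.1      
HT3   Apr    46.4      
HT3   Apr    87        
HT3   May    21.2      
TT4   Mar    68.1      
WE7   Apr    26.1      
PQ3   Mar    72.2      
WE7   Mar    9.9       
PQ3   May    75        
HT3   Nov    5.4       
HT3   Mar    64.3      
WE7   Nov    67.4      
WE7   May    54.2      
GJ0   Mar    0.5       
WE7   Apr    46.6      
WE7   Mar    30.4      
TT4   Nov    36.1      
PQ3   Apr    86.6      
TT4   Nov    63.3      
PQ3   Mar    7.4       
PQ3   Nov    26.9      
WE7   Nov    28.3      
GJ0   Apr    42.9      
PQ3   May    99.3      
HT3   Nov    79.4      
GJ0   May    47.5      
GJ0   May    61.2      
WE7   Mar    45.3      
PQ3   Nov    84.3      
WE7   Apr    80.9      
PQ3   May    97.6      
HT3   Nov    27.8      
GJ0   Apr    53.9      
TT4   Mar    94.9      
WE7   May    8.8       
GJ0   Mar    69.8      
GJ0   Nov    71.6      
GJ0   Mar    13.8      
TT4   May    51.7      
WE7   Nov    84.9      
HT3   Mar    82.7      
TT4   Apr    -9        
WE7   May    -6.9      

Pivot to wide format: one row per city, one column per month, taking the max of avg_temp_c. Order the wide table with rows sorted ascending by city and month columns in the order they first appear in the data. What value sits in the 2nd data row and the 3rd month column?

31.1

With rows sorted ascending by city, row 2 is city=HT3. month columns in first-appearance order: Apr, Nov, May, Mar; column 3 is May.
Long rows with city=HT3, month=May: max(15.5, 31.1, 21.2) = 31.1.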